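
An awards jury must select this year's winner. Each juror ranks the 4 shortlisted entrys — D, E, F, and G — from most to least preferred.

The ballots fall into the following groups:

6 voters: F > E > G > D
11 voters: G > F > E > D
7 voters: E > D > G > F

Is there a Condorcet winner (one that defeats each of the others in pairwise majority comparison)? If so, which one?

Head-to-head results (24 voters total):
D vs E: E wins 24–0.
D vs F: F wins 17–7.
D vs G: G wins 17–7.
E vs F: F wins 17–7.
E vs G: E wins 13–11.
F vs G: G wins 18–6.
No candidate beats all others: E beats G beats F beats E, a majority cycle.

None — there is no Condorcet winner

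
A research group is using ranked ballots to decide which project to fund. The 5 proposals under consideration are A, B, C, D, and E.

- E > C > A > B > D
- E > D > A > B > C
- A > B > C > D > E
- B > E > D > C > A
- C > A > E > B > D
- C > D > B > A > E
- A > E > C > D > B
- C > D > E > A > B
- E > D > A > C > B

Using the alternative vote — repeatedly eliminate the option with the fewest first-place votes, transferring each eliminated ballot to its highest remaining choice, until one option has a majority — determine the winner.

E

Round 1: C 3, E 3, A 2, B 1, D 0. D has the fewest and is eliminated.
Round 2: C 3, E 3, A 2, B 1. B has the fewest and is eliminated.
Round 3: E 4, C 3, A 2. A has the fewest and is eliminated.
Round 4: E 5, C 4. E has a majority.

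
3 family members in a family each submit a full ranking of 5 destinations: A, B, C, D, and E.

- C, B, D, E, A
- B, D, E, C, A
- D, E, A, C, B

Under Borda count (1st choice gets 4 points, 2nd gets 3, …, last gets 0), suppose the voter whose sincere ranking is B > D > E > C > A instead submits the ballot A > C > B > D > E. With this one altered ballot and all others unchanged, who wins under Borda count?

C

Borda totals with the altered ballot: A 6, B 5, C 8, D 7, E 4.
The switch changes the winner from D to C.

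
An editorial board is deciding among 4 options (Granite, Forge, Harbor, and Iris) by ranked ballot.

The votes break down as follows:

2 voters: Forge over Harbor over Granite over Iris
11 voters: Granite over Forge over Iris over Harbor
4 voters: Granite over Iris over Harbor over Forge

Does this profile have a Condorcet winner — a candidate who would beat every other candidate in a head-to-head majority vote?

Yes

Head-to-head results (17 voters total):
Granite vs Forge: Granite wins 15–2.
Granite vs Harbor: Granite wins 15–2.
Granite vs Iris: Granite wins 17–0.
Forge vs Harbor: Forge wins 13–4.
Forge vs Iris: Forge wins 13–4.
Harbor vs Iris: Iris wins 15–2.
Granite beats each rival — Forge (15–2), Harbor (15–2), Iris (17–0) — so Granite is the Condorcet winner.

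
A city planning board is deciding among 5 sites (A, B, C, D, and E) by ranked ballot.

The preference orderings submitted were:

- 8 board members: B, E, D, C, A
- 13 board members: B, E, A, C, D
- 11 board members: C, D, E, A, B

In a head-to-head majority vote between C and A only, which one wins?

C

Ballots ranking C above A: 8+11 = 19.
Ballots ranking A above C: 13.
C wins the head-to-head, 19–13.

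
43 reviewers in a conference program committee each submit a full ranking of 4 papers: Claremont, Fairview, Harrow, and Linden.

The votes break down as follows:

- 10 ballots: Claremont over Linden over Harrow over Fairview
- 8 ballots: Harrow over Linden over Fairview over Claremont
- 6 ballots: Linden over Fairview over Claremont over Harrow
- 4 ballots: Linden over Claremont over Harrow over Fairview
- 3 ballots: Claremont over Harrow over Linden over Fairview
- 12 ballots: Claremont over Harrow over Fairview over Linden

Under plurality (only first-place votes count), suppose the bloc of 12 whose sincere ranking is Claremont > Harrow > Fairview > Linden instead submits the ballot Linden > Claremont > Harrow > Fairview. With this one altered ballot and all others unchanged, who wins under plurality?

Linden

First-place totals with the altered ballot: Claremont 13, Fairview 0, Harrow 8, Linden 22.
The switch changes the winner from Claremont to Linden.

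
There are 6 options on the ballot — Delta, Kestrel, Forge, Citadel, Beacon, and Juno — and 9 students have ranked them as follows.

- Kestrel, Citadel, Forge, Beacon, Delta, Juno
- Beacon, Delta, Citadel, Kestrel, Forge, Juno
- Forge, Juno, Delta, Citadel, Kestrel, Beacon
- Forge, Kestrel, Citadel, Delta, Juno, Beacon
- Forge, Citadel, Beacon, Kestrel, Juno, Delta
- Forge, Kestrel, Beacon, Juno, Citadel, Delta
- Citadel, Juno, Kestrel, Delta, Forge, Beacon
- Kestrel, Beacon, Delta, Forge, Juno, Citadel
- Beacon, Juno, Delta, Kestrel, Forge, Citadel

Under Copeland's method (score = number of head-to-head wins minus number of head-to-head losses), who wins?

Kestrel

Pairwise results:
  Delta vs Kestrel: Kestrel wins 6–3.
  Delta vs Forge: Forge wins 5–4.
  Delta vs Citadel: Citadel wins 5–4.
  Delta vs Beacon: Beacon wins 6–3.
  Delta vs Juno: Juno wins 5–4.
  Kestrel vs Forge: Kestrel wins 5–4.
  Kestrel vs Citadel: Kestrel wins 5–4.
  Kestrel vs Beacon: Kestrel wins 6–3.
  Kestrel vs Juno: Kestrel wins 6–3.
  Forge vs Citadel: Forge wins 6–3.
  Forge vs Beacon: Forge wins 6–3.
  Forge vs Juno: Forge wins 7–2.
  Citadel vs Beacon: Citadel wins 5–4.
  Citadel vs Juno: Citadel wins 5–4.
  Beacon vs Juno: Beacon wins 6–3.
Copeland scores (wins − losses):
  Delta: 0 − 5 = -5
  Kestrel: 5 − 0 = 5
  Forge: 4 − 1 = 3
  Citadel: 3 − 2 = 1
  Beacon: 2 − 3 = -1
  Juno: 1 − 4 = -3
Kestrel has the best Copeland score.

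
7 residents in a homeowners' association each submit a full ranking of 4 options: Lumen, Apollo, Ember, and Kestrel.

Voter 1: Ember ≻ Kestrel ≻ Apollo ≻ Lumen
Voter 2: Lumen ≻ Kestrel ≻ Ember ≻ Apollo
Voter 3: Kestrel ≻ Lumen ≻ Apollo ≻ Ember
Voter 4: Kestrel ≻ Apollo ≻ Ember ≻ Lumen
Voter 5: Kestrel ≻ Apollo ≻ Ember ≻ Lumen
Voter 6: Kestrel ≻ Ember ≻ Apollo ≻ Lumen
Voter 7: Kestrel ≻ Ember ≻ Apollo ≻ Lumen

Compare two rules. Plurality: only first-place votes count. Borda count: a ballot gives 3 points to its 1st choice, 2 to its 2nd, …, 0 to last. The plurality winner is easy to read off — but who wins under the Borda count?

Kestrel

Plurality first-place counts: Lumen 1, Apollo 0, Ember 1, Kestrel 5 → Kestrel.
Borda totals: Lumen 5, Apollo 8, Ember 10, Kestrel 19 → Kestrel.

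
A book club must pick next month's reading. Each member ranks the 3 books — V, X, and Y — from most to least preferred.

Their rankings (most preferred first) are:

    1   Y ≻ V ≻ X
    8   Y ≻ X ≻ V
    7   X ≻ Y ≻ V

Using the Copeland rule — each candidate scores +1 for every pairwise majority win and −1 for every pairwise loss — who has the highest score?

Pairwise results:
  V vs X: X wins 15–1.
  V vs Y: Y wins 16–0.
  X vs Y: Y wins 9–7.
Copeland scores (wins − losses):
  V: 0 − 2 = -2
  X: 1 − 1 = 0
  Y: 2 − 0 = 2
Y has the best Copeland score.

Y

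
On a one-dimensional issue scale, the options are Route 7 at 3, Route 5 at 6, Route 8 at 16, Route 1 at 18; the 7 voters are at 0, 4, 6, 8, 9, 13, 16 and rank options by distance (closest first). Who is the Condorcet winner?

With single-peaked preferences on a line, the Condorcet winner is the candidate closest to the median voter.
The median voter (position 8) is closest to Route 5 at 6.
Check: Route 5 vs Route 7 — voters closer to Route 5: 5 of 7.

Route 5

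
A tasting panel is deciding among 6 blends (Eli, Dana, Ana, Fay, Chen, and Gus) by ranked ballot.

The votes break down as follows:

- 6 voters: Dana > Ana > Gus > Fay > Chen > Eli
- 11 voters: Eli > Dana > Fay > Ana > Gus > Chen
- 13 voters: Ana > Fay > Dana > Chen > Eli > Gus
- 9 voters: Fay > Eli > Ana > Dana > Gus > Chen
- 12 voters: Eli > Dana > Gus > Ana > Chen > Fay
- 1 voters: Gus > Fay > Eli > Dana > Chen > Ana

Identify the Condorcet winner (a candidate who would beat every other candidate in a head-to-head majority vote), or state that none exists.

There is no Condorcet winner

Head-to-head results (52 voters total):
Eli vs Dana: Eli wins 33–19.
Eli vs Ana: Eli wins 33–19.
Eli vs Fay: Fay wins 29–23.
Eli vs Chen: Eli wins 33–19.
Eli vs Gus: Eli wins 45–7.
Dana vs Ana: Dana wins 30–22.
Dana vs Fay: Dana wins 29–23.
Dana vs Chen: Dana wins 52–0.
Dana vs Gus: Dana wins 51–1.
Ana vs Fay: Ana wins 31–21.
Ana vs Chen: Ana wins 51–1.
Ana vs Gus: Ana wins 39–13.
Fay vs Chen: Fay wins 40–12.
Fay vs Gus: Fay wins 33–19.
Chen vs Gus: Gus wins 39–13.
No candidate beats all others: Eli beats Dana beats Fay beats Eli, a majority cycle.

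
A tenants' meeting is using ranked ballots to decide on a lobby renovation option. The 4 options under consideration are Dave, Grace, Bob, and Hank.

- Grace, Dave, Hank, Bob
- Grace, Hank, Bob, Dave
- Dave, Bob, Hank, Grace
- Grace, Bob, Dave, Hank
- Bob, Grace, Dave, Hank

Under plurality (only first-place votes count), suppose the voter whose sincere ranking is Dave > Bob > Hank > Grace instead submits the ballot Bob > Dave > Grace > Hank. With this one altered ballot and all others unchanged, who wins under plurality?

Grace

First-place totals with the altered ballot: Dave 0, Grace 3, Bob 2, Hank 0.
The winner is unchanged: still Grace.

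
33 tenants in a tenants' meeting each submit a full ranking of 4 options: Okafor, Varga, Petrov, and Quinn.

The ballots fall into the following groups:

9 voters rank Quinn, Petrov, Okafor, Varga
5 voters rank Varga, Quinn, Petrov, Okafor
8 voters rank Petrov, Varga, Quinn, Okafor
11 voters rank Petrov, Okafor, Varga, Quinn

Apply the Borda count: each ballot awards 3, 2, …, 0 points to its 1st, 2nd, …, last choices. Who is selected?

Petrov

Borda scores:
  Okafor: 9·1 + 5·0 + 8·0 + 11·2 = 31
  Varga: 9·0 + 5·3 + 8·2 + 11·1 = 42
  Petrov: 9·2 + 5·1 + 8·3 + 11·3 = 80
  Quinn: 9·3 + 5·2 + 8·1 + 11·0 = 45
Petrov has the highest total.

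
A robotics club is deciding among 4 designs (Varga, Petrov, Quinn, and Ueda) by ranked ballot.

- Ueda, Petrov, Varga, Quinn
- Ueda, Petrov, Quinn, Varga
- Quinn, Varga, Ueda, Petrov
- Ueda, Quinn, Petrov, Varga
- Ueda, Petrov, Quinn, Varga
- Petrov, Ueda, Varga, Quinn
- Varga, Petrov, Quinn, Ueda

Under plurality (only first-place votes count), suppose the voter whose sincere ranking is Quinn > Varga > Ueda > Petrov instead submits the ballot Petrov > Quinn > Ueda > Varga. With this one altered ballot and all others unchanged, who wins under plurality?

First-place totals with the altered ballot: Varga 1, Petrov 2, Quinn 0, Ueda 4.
The winner is unchanged: still Ueda.

Ueda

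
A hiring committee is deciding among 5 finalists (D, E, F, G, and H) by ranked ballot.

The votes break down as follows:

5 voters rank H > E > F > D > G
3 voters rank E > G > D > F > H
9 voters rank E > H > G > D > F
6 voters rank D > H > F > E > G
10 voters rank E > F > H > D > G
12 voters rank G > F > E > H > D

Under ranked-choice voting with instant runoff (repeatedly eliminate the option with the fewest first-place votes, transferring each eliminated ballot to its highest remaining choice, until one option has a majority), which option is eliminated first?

Round 1: E 22, G 12, D 6, H 5, F 0. F has the fewest and is eliminated.
Round 2: E 22, G 12, D 6, H 5. H has the fewest and is eliminated.
Round 3: E 27, G 12, D 6. E has a majority.

F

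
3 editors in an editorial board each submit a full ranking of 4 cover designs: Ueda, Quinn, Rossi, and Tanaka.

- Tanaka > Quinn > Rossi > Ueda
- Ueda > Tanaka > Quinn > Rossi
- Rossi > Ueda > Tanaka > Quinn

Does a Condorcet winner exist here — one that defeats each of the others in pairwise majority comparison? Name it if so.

Head-to-head results (3 voters total):
Ueda vs Quinn: Ueda wins 2–1.
Ueda vs Rossi: Rossi wins 2–1.
Ueda vs Tanaka: Ueda wins 2–1.
Quinn vs Rossi: Quinn wins 2–1.
Quinn vs Tanaka: Tanaka wins 3–0.
Rossi vs Tanaka: Tanaka wins 2–1.
No candidate beats all others: Ueda beats Quinn beats Rossi beats Ueda, a majority cycle.

None — there is no Condorcet winner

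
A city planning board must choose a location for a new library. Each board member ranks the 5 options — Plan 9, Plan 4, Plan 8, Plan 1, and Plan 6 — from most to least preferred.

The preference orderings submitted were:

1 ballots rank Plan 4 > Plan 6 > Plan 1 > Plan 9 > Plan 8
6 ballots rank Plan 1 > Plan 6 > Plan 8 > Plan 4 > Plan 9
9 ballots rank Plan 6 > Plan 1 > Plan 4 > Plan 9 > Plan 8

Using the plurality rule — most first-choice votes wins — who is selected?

Plan 6

First-place vote totals:
  Plan 9: 0
  Plan 4: 1
  Plan 8: 0
  Plan 1: 6
  Plan 6: 9
Plan 6 has the most first-place votes.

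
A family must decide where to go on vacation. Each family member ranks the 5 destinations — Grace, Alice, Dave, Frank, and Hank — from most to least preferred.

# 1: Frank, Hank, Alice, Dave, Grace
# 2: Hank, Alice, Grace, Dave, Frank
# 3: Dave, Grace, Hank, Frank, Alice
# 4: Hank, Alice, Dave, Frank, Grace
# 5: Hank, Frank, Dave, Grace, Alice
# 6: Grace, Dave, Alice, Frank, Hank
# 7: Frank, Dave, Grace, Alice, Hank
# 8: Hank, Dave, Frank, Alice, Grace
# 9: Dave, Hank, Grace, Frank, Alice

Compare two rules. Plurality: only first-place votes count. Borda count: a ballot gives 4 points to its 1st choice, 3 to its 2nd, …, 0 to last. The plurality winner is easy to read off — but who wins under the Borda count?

Hank

Plurality first-place counts: Grace 1, Alice 0, Dave 2, Frank 2, Hank 4 → Hank.
Borda totals: Grace 14, Alice 12, Dave 23, Frank 17, Hank 24 → Hank.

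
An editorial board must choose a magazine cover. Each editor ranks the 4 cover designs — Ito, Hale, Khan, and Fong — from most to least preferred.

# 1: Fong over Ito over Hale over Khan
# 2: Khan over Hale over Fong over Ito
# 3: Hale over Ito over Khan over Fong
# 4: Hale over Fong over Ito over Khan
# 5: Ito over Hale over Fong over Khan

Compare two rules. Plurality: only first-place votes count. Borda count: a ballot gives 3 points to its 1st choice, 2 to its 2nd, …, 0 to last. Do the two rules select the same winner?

Yes

Plurality first-place counts: Ito 1, Hale 2, Khan 1, Fong 1 → Hale.
Borda totals: Ito 8, Hale 11, Khan 4, Fong 7 → Hale.
The two rules agree on Hale.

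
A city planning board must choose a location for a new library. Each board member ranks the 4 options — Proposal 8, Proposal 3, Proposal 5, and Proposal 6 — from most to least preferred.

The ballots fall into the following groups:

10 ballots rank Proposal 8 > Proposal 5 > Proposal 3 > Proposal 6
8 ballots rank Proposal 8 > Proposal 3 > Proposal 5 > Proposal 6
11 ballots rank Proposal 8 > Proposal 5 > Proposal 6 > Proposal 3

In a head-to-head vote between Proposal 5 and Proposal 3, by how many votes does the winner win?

13

Ballots ranking Proposal 5 above Proposal 3: 10+11 = 21.
Ballots ranking Proposal 3 above Proposal 5: 8.
Proposal 5 wins 21–8, a margin of 13.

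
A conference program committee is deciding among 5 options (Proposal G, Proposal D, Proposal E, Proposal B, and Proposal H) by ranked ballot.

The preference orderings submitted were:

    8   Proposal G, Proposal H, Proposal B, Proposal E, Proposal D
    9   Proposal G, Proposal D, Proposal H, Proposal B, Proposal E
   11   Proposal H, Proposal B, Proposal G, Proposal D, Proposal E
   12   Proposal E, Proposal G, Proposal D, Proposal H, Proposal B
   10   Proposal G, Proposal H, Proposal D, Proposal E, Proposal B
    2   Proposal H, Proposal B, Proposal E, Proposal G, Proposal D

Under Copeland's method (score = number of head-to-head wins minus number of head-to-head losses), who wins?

Pairwise results:
  Proposal G vs Proposal D: Proposal G wins 52–0.
  Proposal G vs Proposal E: Proposal G wins 38–14.
  Proposal G vs Proposal B: Proposal G wins 39–13.
  Proposal G vs Proposal H: Proposal G wins 39–13.
  Proposal D vs Proposal E: Proposal D wins 30–22.
  Proposal D vs Proposal B: Proposal D wins 31–21.
  Proposal D vs Proposal H: Proposal H wins 31–21.
  Proposal E vs Proposal B: Proposal B wins 30–22.
  Proposal E vs Proposal H: Proposal H wins 40–12.
  Proposal B vs Proposal H: Proposal H wins 52–0.
Copeland scores (wins − losses):
  Proposal G: 4 − 0 = 4
  Proposal D: 2 − 2 = 0
  Proposal E: 0 − 4 = -4
  Proposal B: 1 − 3 = -2
  Proposal H: 3 − 1 = 2
Proposal G has the best Copeland score.

Proposal G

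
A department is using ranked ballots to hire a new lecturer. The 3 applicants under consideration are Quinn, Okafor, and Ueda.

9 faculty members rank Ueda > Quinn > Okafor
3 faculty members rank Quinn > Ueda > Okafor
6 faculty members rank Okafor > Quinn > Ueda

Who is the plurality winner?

First-place vote totals:
  Quinn: 3
  Okafor: 6
  Ueda: 9
Ueda has the most first-place votes.

Ueda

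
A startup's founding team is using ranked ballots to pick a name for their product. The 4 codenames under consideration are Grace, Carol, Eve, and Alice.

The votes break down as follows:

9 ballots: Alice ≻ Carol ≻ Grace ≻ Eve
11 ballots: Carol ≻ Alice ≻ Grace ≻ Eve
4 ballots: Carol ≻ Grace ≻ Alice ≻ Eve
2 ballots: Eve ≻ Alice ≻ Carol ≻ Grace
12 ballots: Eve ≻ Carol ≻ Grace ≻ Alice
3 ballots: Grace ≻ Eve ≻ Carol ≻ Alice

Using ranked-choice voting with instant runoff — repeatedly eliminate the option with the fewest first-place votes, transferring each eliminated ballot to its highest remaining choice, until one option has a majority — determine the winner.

Carol

Round 1: Carol 15, Eve 14, Alice 9, Grace 3. Grace has the fewest and is eliminated.
Round 2: Eve 17, Carol 15, Alice 9. Alice has the fewest and is eliminated.
Round 3: Carol 24, Eve 17. Carol has a majority.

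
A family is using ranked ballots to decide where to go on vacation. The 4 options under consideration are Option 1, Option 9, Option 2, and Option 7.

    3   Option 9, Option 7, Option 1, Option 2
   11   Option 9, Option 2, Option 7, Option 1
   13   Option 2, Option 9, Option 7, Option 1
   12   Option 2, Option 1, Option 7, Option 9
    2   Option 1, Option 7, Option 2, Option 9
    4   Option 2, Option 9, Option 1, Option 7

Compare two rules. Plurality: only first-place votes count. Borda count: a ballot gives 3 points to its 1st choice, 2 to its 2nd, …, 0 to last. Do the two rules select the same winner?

Plurality first-place counts: Option 1 2, Option 9 14, Option 2 29, Option 7 0 → Option 2.
Borda totals: Option 1 37, Option 9 76, Option 2 111, Option 7 46 → Option 2.
The two rules agree on Option 2.

Yes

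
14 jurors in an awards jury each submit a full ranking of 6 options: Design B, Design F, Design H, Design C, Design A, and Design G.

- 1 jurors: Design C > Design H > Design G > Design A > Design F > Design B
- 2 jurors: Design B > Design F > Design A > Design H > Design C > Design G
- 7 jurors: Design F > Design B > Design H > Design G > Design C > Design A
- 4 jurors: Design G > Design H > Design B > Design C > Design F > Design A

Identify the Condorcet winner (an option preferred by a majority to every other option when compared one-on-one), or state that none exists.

Design F

Head-to-head results (14 voters total):
Design B vs Design F: Design F wins 8–6.
Design B vs Design H: Design B wins 9–5.
Design B vs Design C: Design B wins 13–1.
Design B vs Design A: Design B wins 13–1.
Design B vs Design G: Design B wins 9–5.
Design F vs Design H: Design F wins 9–5.
Design F vs Design C: Design F wins 9–5.
Design F vs Design A: Design F wins 13–1.
Design F vs Design G: Design F wins 9–5.
Design H vs Design C: Design H wins 13–1.
Design H vs Design A: Design H wins 12–2.
Design H vs Design G: Design H wins 10–4.
Design C vs Design A: Design C wins 12–2.
Design C vs Design G: Design G wins 11–3.
Design A vs Design G: Design G wins 12–2.
Design F beats each rival — Design B (8–6), Design H (9–5), Design C (9–5), Design A (13–1), Design G (9–5) — so Design F is the Condorcet winner.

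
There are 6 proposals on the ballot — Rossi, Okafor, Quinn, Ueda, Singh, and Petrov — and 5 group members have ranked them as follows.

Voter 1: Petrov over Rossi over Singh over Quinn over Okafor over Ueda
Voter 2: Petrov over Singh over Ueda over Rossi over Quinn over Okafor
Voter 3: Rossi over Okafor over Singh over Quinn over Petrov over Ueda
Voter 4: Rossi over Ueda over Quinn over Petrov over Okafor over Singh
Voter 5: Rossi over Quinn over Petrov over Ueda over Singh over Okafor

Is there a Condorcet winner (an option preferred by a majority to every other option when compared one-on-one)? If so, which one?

Head-to-head results (5 voters total):
Rossi vs Okafor: Rossi wins 5–0.
Rossi vs Quinn: Rossi wins 5–0.
Rossi vs Ueda: Rossi wins 4–1.
Rossi vs Singh: Rossi wins 4–1.
Rossi vs Petrov: Rossi wins 3–2.
Okafor vs Quinn: Quinn wins 4–1.
Okafor vs Ueda: Ueda wins 3–2.
Okafor vs Singh: Singh wins 3–2.
Okafor vs Petrov: Petrov wins 4–1.
Quinn vs Ueda: Quinn wins 3–2.
Quinn vs Singh: Singh wins 3–2.
Quinn vs Petrov: Quinn wins 3–2.
Ueda vs Singh: Singh wins 3–2.
Ueda vs Petrov: Petrov wins 4–1.
Singh vs Petrov: Petrov wins 4–1.
Rossi beats each rival — Okafor (5–0), Quinn (5–0), Ueda (4–1), Singh (4–1), Petrov (3–2) — so Rossi is the Condorcet winner.

Rossi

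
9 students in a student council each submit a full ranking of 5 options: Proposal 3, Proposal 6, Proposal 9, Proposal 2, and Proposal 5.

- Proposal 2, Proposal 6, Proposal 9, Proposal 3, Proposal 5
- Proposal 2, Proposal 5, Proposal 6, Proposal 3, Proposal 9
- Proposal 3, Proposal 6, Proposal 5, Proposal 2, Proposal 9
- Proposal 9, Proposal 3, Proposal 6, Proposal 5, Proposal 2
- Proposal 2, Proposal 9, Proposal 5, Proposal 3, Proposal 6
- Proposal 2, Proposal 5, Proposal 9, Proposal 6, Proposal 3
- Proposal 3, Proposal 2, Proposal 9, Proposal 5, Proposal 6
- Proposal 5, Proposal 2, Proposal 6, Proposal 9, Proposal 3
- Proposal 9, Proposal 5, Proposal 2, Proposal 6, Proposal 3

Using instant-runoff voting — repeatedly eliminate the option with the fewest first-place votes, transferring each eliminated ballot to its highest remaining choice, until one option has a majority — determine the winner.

Proposal 2

Round 1: Proposal 2 4, Proposal 3 2, Proposal 9 2, Proposal 5 1, Proposal 6 0. Proposal 6 has the fewest and is eliminated.
Round 2: Proposal 2 4, Proposal 3 2, Proposal 9 2, Proposal 5 1. Proposal 5 has the fewest and is eliminated.
Round 3: Proposal 2 5, Proposal 3 2, Proposal 9 2. Proposal 2 has a majority.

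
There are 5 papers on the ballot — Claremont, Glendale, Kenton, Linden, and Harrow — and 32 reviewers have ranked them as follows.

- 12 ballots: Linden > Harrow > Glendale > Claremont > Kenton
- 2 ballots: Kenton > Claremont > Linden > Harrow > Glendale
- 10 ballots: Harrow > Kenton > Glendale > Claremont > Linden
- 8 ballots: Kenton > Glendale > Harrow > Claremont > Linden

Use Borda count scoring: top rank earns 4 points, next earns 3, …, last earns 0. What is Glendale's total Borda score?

Borda scores:
  Claremont: 12·1 + 2·3 + 10·1 + 8·1 = 36
  Glendale: 12·2 + 2·0 + 10·2 + 8·3 = 68
  Kenton: 12·0 + 2·4 + 10·3 + 8·4 = 70
  Linden: 12·4 + 2·2 + 10·0 + 8·0 = 52
  Harrow: 12·3 + 2·1 + 10·4 + 8·2 = 94

68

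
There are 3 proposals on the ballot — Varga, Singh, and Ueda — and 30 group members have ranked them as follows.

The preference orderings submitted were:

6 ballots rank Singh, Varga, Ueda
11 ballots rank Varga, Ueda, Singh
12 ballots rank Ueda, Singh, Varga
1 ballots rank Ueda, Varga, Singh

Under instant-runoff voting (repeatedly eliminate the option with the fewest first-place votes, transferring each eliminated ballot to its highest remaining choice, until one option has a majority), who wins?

Round 1: Ueda 13, Varga 11, Singh 6. Singh has the fewest and is eliminated.
Round 2: Varga 17, Ueda 13. Varga has a majority.

Varga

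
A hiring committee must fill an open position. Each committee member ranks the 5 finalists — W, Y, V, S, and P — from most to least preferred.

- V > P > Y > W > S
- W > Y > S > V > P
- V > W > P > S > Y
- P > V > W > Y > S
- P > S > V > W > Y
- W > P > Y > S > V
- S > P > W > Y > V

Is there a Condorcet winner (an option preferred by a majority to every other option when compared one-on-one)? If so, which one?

Head-to-head results (7 voters total):
W vs Y: W wins 6–1.
W vs V: V wins 4–3.
W vs S: W wins 5–2.
W vs P: P wins 4–3.
Y vs V: V wins 4–3.
Y vs S: Y wins 4–3.
Y vs P: P wins 6–1.
V vs S: S wins 4–3.
V vs P: P wins 4–3.
S vs P: P wins 5–2.
P beats each rival — W (4–3), Y (6–1), V (4–3), S (5–2) — so P is the Condorcet winner.

P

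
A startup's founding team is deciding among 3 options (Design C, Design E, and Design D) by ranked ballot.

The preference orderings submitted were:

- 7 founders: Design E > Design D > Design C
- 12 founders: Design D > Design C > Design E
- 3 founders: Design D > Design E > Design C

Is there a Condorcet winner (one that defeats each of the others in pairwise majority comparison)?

Head-to-head results (22 voters total):
Design C vs Design E: Design C wins 12–10.
Design C vs Design D: Design D wins 22–0.
Design E vs Design D: Design D wins 15–7.
Design D beats each rival — Design C (22–0), Design E (15–7) — so Design D is the Condorcet winner.

Yes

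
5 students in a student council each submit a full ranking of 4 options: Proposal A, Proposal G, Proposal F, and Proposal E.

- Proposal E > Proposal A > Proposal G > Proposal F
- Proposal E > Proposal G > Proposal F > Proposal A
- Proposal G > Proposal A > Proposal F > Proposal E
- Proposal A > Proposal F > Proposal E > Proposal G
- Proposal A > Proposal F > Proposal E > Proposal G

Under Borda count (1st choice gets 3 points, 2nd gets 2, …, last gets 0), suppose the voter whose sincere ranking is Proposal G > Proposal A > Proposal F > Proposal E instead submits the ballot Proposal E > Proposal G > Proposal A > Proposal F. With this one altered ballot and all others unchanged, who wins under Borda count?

Proposal E

Borda totals with the altered ballot: Proposal A 9, Proposal G 5, Proposal F 5, Proposal E 11.
The switch changes the winner from Proposal A to Proposal E.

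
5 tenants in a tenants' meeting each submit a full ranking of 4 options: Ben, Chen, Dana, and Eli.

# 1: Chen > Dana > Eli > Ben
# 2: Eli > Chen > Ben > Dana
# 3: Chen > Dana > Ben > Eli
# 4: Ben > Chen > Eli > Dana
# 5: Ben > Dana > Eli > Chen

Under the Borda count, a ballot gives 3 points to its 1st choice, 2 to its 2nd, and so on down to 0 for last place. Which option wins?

Borda scores:
  Ben: 0 + 1 + 1 + 3 + 3 = 8
  Chen: 3 + 2 + 3 + 2 + 0 = 10
  Dana: 2 + 0 + 2 + 0 + 2 = 6
  Eli: 1 + 3 + 0 + 1 + 1 = 6
Chen has the highest total.

Chen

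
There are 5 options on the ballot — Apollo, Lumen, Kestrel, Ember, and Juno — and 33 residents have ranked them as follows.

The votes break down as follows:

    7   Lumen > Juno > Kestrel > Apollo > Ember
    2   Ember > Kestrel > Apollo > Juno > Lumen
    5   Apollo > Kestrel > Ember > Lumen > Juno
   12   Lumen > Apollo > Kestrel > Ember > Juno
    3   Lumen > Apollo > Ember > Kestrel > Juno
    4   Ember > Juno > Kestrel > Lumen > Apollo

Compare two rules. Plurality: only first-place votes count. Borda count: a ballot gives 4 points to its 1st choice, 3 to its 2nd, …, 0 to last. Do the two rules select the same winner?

Yes

Plurality first-place counts: Apollo 5, Lumen 22, Kestrel 0, Ember 6, Juno 0 → Lumen.
Borda totals: Apollo 76, Lumen 97, Kestrel 70, Ember 52, Juno 35 → Lumen.
The two rules agree on Lumen.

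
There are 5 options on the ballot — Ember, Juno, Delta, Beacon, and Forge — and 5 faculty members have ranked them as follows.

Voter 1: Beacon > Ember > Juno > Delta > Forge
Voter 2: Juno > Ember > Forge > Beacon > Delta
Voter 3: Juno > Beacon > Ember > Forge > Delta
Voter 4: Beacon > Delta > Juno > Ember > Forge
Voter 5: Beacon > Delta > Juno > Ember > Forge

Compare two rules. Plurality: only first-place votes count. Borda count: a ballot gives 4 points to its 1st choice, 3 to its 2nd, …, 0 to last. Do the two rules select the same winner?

Plurality first-place counts: Ember 0, Juno 2, Delta 0, Beacon 3, Forge 0 → Beacon.
Borda totals: Ember 10, Juno 14, Delta 7, Beacon 16, Forge 3 → Beacon.
The two rules agree on Beacon.

Yes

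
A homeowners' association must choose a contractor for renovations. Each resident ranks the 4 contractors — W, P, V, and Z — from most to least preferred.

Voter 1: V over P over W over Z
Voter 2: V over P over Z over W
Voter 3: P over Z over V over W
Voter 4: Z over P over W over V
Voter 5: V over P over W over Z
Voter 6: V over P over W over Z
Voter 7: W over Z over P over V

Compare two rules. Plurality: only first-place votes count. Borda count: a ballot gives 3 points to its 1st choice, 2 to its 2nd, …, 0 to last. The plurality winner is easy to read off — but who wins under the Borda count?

P

Plurality first-place counts: W 1, P 1, V 4, Z 1 → V.
Borda totals: W 7, P 14, V 13, Z 8 → P.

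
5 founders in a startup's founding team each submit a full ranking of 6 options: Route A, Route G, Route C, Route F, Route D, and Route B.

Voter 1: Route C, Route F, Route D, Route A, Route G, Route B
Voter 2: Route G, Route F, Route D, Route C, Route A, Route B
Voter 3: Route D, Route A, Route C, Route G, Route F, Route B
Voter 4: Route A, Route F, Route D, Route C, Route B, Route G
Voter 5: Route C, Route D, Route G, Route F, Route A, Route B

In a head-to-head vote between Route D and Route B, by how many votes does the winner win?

Ballots ranking Route D above Route B: 5.
Ballots ranking Route B above Route D: 0.
Route D wins 5–0, a margin of 5.

5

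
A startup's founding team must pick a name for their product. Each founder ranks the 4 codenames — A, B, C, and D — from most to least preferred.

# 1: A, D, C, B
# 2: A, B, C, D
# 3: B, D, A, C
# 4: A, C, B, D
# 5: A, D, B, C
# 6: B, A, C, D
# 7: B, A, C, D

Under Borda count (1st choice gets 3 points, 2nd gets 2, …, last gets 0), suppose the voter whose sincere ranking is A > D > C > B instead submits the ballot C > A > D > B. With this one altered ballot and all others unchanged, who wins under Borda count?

A

Borda totals with the altered ballot: A 16, B 13, C 8, D 5.
The winner is unchanged: still A.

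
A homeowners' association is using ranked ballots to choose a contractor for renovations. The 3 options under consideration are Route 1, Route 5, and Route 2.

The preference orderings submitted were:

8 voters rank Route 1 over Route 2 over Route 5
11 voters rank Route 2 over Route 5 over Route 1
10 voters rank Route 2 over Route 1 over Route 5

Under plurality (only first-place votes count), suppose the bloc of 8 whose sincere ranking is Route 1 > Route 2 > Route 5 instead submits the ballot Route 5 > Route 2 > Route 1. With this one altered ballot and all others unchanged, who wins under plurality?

First-place totals with the altered ballot: Route 1 0, Route 5 8, Route 2 21.
The winner is unchanged: still Route 2.

Route 2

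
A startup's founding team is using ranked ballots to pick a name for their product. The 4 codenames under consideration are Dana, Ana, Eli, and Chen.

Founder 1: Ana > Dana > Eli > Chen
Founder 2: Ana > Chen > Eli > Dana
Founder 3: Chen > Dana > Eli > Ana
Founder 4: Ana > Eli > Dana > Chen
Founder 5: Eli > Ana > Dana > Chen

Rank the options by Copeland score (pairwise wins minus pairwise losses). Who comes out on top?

Pairwise results:
  Dana vs Ana: Ana wins 4–1.
  Dana vs Eli: Eli wins 3–2.
  Dana vs Chen: Dana wins 3–2.
  Ana vs Eli: Ana wins 3–2.
  Ana vs Chen: Ana wins 4–1.
  Eli vs Chen: Eli wins 3–2.
Copeland scores (wins − losses):
  Dana: 1 − 2 = -1
  Ana: 3 − 0 = 3
  Eli: 2 − 1 = 1
  Chen: 0 − 3 = -3
Ana has the best Copeland score.

Ana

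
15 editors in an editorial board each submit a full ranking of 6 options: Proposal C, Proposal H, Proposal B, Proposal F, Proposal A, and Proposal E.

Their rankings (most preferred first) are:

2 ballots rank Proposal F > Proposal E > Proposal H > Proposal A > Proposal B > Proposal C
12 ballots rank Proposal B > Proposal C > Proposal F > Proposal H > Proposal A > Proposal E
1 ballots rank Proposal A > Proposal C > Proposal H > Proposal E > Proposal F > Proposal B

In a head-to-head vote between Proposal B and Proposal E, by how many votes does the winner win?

9

Ballots ranking Proposal B above Proposal E: 12.
Ballots ranking Proposal E above Proposal B: 2+1 = 3.
Proposal B wins 12–3, a margin of 9.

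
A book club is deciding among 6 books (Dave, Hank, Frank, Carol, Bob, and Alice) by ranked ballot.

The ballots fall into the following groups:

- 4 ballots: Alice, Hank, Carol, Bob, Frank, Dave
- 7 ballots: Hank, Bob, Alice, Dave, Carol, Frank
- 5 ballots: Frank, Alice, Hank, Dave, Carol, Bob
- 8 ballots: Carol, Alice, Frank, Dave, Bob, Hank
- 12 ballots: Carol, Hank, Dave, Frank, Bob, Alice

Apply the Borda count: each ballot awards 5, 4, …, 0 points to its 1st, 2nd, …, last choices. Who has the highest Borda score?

Carol

Borda scores:
  Dave: 4·0 + 7·2 + 5·2 + 8·2 + 12·3 = 76
  Hank: 4·4 + 7·5 + 5·3 + 8·0 + 12·4 = 114
  Frank: 4·1 + 7·0 + 5·5 + 8·3 + 12·2 = 77
  Carol: 4·3 + 7·1 + 5·1 + 8·5 + 12·5 = 124
  Bob: 4·2 + 7·4 + 5·0 + 8·1 + 12·1 = 56
  Alice: 4·5 + 7·3 + 5·4 + 8·4 + 12·0 = 93
Carol has the highest total.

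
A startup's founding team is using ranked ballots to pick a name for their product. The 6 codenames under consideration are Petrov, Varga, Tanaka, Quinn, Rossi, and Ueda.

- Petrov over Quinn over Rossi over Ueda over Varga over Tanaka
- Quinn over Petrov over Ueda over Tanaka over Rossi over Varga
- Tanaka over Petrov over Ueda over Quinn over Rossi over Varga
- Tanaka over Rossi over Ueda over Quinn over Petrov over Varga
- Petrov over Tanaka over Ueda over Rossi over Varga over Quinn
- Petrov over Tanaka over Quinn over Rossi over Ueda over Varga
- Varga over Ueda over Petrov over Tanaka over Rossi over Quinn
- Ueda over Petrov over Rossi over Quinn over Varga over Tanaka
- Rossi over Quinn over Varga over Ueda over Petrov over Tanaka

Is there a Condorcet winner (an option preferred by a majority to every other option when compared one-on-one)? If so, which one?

Petrov

Head-to-head results (9 voters total):
Petrov vs Varga: Petrov wins 7–2.
Petrov vs Tanaka: Petrov wins 7–2.
Petrov vs Quinn: Petrov wins 6–3.
Petrov vs Rossi: Petrov wins 7–2.
Petrov vs Ueda: Petrov wins 5–4.
Varga vs Tanaka: Tanaka wins 5–4.
Varga vs Quinn: Quinn wins 7–2.
Varga vs Rossi: Rossi wins 8–1.
Varga vs Ueda: Ueda wins 7–2.
Tanaka vs Quinn: Tanaka wins 5–4.
Tanaka vs Rossi: Tanaka wins 6–3.
Tanaka vs Ueda: Ueda wins 5–4.
Quinn vs Rossi: Rossi wins 5–4.
Quinn vs Ueda: Ueda wins 5–4.
Rossi vs Ueda: Ueda wins 5–4.
Petrov beats each rival — Varga (7–2), Tanaka (7–2), Quinn (6–3), Rossi (7–2), Ueda (5–4) — so Petrov is the Condorcet winner.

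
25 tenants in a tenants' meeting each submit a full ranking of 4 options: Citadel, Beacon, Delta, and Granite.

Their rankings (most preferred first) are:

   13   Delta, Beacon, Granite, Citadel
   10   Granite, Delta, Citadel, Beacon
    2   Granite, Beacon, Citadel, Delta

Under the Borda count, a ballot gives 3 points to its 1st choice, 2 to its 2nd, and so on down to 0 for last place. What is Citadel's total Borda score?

Borda scores:
  Citadel: 13·0 + 10·1 + 2·1 = 12
  Beacon: 13·2 + 10·0 + 2·2 = 30
  Delta: 13·3 + 10·2 + 2·0 = 59
  Granite: 13·1 + 10·3 + 2·3 = 49

12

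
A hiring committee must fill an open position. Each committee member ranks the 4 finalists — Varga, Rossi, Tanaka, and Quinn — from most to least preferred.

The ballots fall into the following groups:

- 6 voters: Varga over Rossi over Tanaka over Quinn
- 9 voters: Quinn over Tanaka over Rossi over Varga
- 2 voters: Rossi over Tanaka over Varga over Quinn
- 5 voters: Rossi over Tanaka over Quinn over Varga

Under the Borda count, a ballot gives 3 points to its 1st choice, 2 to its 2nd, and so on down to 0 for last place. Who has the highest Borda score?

Borda scores:
  Varga: 6·3 + 9·0 + 2·1 + 5·0 = 20
  Rossi: 6·2 + 9·1 + 2·3 + 5·3 = 42
  Tanaka: 6·1 + 9·2 + 2·2 + 5·2 = 38
  Quinn: 6·0 + 9·3 + 2·0 + 5·1 = 32
Rossi has the highest total.

Rossi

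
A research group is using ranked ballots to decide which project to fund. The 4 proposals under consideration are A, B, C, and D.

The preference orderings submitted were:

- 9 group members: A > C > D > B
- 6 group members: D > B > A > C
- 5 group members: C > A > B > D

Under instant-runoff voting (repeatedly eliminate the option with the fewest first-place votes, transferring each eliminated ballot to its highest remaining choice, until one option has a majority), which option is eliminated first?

B

Round 1: A 9, D 6, C 5, B 0. B has the fewest and is eliminated.
Round 2: A 9, D 6, C 5. C has the fewest and is eliminated.
Round 3: A 14, D 6. A has a majority.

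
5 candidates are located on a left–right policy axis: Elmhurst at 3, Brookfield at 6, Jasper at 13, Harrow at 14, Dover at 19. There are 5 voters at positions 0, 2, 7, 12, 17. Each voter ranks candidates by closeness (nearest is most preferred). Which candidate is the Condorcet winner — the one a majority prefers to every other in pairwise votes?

Brookfield

With single-peaked preferences on a line, the Condorcet winner is the candidate closest to the median voter.
The median voter (position 7) is closest to Brookfield at 6.
Check: Brookfield vs Dover — voters closer to Brookfield: 4 of 5.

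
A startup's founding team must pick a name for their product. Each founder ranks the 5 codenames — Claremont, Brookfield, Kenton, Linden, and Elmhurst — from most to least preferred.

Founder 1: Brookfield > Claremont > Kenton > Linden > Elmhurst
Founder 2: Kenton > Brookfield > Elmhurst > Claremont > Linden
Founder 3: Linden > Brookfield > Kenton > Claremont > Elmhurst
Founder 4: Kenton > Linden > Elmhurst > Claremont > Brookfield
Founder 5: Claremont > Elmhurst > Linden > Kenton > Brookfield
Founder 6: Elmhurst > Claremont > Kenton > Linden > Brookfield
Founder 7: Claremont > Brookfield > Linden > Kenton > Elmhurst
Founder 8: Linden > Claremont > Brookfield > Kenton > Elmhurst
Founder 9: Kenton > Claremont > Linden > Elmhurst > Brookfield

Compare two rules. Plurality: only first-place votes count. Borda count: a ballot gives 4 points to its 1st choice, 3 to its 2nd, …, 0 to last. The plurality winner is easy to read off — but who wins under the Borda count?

Claremont

Plurality first-place counts: Claremont 2, Brookfield 1, Kenton 3, Linden 2, Elmhurst 1 → Kenton.
Borda totals: Claremont 23, Brookfield 15, Kenton 21, Linden 19, Elmhurst 12 → Claremont.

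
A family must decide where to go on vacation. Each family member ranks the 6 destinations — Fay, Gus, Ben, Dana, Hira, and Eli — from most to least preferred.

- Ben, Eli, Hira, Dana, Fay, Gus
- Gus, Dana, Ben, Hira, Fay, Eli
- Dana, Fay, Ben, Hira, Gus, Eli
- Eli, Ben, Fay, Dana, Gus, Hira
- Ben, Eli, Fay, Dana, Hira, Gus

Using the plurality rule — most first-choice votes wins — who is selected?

First-place vote totals:
  Fay: 0
  Gus: 1
  Ben: 2
  Dana: 1
  Hira: 0
  Eli: 1
Ben has the most first-place votes.

Ben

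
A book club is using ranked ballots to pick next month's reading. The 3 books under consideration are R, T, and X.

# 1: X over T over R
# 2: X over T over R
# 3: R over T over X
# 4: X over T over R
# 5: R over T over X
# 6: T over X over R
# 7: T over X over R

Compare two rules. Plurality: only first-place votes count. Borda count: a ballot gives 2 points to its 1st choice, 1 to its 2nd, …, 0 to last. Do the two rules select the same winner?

Plurality first-place counts: R 2, T 2, X 3 → X.
Borda totals: R 4, T 9, X 8 → T.
The two rules disagree: plurality picks X, Borda picks T.

No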